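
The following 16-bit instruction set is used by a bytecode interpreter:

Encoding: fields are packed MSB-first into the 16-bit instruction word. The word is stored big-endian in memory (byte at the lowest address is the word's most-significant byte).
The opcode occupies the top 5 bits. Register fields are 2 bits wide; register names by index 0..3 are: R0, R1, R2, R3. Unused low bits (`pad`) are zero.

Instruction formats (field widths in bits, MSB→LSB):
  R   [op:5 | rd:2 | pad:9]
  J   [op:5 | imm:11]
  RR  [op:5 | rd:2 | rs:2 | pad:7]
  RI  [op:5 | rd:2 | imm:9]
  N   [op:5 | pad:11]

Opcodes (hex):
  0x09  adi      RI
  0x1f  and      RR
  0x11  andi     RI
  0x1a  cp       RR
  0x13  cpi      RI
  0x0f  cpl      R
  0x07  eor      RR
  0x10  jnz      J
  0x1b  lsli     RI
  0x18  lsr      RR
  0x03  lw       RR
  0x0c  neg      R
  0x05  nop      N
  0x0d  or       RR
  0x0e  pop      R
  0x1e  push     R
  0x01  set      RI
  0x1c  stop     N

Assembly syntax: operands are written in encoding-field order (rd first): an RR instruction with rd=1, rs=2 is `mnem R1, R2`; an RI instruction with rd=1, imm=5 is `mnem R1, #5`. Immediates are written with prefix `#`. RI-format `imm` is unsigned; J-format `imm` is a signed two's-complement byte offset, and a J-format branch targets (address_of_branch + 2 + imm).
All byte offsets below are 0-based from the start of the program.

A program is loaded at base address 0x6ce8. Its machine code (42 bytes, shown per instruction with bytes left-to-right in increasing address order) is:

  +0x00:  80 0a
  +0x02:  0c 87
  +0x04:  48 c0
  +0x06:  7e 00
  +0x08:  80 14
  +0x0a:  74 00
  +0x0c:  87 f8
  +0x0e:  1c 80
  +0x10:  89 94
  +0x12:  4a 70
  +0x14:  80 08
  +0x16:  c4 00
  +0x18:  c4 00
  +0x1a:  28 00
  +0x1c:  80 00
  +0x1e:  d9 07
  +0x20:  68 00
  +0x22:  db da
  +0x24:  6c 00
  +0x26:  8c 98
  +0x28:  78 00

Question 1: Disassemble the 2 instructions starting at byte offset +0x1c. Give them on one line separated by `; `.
jnz #0; lsli R0, #263

[1c] 80 00 → 0x8000
  op=0x8000>>11=0x10 ⇒ jnz (J)
  [10:0] imm=0 = #0
[1e] d9 07 → 0xd907
  op=0xd907>>11=0x1b ⇒ lsli (RI)
  [10:9] rd=0 = R0
  [8:0] imm=263 = #263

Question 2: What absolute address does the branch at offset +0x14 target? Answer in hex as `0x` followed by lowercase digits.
0x6d06

+0x14: 80 08 ⇒ word 0x8008 (big)
  op=0x8008>>11=0x10 ⇒ jnz (J)
  imm: (w>>0)&0x7ff=0x8 → #8
  target = base 0x6ce8 + off 0x14 + 2 + imm 8 = 0x6d06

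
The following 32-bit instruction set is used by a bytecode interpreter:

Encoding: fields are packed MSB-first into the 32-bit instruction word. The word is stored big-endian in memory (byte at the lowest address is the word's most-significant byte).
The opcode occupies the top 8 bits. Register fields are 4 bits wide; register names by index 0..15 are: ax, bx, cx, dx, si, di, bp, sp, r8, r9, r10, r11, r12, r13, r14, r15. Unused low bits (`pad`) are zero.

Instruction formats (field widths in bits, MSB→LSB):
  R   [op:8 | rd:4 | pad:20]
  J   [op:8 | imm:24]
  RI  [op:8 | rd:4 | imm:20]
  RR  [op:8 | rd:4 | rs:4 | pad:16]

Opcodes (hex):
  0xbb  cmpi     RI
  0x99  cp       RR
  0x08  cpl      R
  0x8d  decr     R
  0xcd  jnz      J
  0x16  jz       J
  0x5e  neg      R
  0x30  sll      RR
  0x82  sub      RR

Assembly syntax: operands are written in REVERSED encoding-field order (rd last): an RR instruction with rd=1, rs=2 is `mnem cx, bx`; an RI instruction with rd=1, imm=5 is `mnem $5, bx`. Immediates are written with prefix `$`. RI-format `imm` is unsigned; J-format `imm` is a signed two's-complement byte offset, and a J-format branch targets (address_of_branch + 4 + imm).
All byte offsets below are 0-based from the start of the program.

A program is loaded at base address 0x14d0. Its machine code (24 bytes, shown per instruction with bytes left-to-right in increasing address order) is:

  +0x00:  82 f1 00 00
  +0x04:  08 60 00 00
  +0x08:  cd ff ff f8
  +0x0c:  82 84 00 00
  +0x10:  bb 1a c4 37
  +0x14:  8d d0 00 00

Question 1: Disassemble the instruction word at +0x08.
off 0x08: read cd ff ff f8 as big → 0xcdfffff8
  opcode bits[31:24]=0xcd: jnz/J
  imm: (w>>0)&0xffffff=0xfffff8 (s24→-8) → $-8

jnz $-8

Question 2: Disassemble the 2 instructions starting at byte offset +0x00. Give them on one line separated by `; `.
[00] 82 f1 00 00 → 0x82f10000
  op=0x82f10000>>24=0x82 ⇒ sub (RR)
  rd: (w>>20)&0xf=0xf → r15
  rs: (w>>16)&0xf=0x1 → bx
[04] 08 60 00 00 → 0x08600000
  op=0x08600000>>24=0x8 ⇒ cpl (R)
  rd: (w>>20)&0xf=0x6 → bp

sub bx, r15; cpl bp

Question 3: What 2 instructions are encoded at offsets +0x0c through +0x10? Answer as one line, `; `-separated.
sub si, r8; cmpi $705591, bx

+0x0c: 82 84 00 00 ⇒ word 0x82840000 (big)
  top 8b → 0x82 → sub [RR]
  [23:20] rd=8 = r8
  [19:16] rs=4 = si
+0x10: bb 1a c4 37 ⇒ word 0xbb1ac437 (big)
  top 8b → 0xbb → cmpi [RI]
  [23:20] rd=1 = bx
  [19:0] imm=705591 = $705591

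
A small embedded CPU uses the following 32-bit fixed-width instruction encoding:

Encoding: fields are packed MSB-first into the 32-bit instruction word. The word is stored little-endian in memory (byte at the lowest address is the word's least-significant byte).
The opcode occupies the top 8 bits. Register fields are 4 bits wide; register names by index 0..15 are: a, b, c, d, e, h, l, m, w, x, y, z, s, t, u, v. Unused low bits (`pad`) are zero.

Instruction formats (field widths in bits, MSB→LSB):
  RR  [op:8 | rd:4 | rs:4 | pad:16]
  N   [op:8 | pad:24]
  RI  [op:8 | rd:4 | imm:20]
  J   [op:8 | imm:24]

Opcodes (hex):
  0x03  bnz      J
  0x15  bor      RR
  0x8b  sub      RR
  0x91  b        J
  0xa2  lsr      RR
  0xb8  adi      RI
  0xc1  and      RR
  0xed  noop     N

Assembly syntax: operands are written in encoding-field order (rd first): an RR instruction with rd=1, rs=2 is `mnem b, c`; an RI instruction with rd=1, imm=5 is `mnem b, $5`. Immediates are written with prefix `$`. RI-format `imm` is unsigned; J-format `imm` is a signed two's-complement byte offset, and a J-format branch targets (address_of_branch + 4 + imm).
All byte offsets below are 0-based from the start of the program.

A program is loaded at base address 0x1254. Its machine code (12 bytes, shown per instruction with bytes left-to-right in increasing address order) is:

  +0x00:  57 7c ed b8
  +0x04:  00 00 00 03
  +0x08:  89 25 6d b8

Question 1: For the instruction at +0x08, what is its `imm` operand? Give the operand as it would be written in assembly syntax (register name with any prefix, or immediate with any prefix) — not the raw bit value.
@+08  little-endian(89 25 6d b8) = 0xb86d2589
  top 8b → 0xb8 → adi [RI]
  rd@[23:20]=0x6 ⇒ l
  imm@[19:0]=0xd2589 ⇒ $861577

$861577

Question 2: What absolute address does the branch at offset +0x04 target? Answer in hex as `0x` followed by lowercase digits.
0x125c

+0x04: 00 00 00 03 ⇒ word 0x03000000 (little)
  top 8b → 0x3 → bnz [J]
  imm@[23:0]=0x0 ⇒ $0
  target = base 0x1254 + off 0x04 + 4 + imm 0 = 0x125c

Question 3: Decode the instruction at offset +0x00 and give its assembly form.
adi u, $883799

@+00  little-endian(57 7c ed b8) = 0xb8ed7c57
  opcode bits[31:24]=0xb8: adi/RI
  [23:20] rd=14 = u
  [19:0] imm=883799 = $883799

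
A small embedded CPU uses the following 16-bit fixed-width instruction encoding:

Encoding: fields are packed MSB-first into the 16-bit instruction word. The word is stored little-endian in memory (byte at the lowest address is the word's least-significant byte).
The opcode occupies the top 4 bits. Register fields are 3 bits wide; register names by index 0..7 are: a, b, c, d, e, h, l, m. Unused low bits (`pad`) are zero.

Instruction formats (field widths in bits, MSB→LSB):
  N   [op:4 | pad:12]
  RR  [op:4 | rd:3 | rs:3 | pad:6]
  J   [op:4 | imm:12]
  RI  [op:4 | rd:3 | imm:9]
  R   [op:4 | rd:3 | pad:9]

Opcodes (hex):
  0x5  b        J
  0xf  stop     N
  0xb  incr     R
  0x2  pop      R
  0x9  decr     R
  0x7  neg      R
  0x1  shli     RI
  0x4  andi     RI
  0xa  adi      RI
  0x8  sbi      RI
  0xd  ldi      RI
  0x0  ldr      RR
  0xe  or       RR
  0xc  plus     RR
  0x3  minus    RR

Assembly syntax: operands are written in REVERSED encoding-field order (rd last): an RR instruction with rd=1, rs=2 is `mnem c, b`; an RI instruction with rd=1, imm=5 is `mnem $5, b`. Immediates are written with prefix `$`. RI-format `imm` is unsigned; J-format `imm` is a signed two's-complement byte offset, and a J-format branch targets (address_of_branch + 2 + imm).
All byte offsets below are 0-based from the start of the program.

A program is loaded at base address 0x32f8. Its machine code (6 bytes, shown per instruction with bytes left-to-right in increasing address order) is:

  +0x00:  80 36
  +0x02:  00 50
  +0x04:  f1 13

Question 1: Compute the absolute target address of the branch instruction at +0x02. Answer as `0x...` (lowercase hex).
+0x02: 00 50 ⇒ word 0x5000 (little)
  opcode bits[15:12]=0x5: b/J
  imm: (w>>0)&0xfff=0x0 → $0
  target = base 0x32f8 + off 0x02 + 2 + imm 0 = 0x32fc

0x32fc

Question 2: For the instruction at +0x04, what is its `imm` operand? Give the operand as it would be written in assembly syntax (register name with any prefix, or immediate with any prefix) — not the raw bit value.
$497

+0x04: f1 13 ⇒ word 0x13f1 (little)
  op=0x13f1>>12=0x1 ⇒ shli (RI)
  rd: (w>>9)&0x7=0x1 → b
  imm: (w>>0)&0x1ff=0x1f1 → $497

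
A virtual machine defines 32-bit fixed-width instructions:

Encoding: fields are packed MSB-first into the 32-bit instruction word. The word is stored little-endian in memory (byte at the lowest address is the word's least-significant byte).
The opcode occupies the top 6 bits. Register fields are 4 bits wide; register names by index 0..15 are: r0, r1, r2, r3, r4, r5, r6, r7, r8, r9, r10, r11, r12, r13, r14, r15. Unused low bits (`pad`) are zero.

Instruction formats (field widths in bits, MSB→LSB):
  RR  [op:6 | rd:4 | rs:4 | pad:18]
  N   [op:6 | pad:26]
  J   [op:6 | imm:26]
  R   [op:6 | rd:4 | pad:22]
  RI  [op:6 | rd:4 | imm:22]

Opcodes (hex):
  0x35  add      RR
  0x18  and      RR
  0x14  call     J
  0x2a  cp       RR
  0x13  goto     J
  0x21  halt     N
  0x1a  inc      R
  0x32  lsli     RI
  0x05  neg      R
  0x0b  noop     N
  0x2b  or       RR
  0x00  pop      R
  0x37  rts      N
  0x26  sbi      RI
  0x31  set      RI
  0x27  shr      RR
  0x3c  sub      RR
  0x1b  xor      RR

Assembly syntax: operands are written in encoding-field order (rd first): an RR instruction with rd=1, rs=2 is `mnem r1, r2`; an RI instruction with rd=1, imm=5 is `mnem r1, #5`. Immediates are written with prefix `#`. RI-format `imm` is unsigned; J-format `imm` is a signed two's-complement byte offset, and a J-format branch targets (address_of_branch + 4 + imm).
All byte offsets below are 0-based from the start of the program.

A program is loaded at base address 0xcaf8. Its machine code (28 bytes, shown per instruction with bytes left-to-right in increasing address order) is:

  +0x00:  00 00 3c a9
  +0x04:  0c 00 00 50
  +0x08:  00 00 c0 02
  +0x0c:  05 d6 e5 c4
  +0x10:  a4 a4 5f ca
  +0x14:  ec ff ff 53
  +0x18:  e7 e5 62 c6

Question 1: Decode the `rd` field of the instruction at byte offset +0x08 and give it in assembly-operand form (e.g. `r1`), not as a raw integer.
+0x08: 00 00 c0 02 ⇒ word 0x02c00000 (little)
  op=0x02c00000>>26=0x0 ⇒ pop (R)
  rd@[25:22]=0xb ⇒ r11

r11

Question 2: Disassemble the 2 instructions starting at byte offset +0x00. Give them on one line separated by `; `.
cp r4, r15; call #12

+0x00: 00 00 3c a9 ⇒ word 0xa93c0000 (little)
  opcode bits[31:26]=0x2a: cp/RR
  rd@[25:22]=0x4 ⇒ r4
  rs@[21:18]=0xf ⇒ r15
+0x04: 0c 00 00 50 ⇒ word 0x5000000c (little)
  opcode bits[31:26]=0x14: call/J
  imm@[25:0]=0xc ⇒ #12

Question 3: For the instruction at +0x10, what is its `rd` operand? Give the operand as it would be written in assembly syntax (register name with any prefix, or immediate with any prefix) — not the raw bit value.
off 0x10: read a4 a4 5f ca as little → 0xca5fa4a4
  op=0xca5fa4a4>>26=0x32 ⇒ lsli (RI)
  [25:22] rd=9 = r9
  [21:0] imm=2073764 = #2073764

r9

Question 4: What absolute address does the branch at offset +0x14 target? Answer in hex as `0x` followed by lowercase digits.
0xcafc

@+14  little-endian(ec ff ff 53) = 0x53ffffec
  opcode bits[31:26]=0x14: call/J
  imm@[25:0]=0x3ffffec (s26→-20) ⇒ #-20
  target = base 0xcaf8 + off 0x14 + 4 + imm -20 = 0xcafc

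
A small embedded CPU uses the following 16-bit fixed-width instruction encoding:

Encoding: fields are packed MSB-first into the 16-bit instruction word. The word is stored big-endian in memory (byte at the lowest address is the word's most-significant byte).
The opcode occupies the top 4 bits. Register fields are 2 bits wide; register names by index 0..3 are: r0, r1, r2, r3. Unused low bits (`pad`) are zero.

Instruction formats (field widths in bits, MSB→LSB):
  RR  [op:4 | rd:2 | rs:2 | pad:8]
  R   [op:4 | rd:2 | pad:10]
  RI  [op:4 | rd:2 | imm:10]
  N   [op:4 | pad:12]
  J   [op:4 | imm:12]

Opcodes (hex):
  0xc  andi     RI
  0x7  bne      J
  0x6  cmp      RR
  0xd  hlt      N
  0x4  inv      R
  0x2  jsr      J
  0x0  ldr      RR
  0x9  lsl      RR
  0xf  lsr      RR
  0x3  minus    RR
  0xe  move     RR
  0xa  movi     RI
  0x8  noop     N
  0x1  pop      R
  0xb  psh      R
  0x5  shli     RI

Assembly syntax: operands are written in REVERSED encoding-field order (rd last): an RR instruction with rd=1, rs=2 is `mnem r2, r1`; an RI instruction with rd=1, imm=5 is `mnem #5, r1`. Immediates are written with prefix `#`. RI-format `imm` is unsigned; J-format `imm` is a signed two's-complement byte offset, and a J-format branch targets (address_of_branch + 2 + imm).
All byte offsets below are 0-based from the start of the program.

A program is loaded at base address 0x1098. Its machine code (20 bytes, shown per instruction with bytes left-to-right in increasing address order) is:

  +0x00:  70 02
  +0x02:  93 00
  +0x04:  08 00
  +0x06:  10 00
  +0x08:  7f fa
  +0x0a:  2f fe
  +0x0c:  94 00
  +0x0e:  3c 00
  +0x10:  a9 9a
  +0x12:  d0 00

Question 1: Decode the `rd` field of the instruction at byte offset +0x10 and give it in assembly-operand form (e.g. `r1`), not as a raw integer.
r2

+0x10: a9 9a ⇒ word 0xa99a (big)
  op=0xa99a>>12=0xa ⇒ movi (RI)
  rd@[11:10]=0x2 ⇒ r2
  imm@[9:0]=0x19a ⇒ #410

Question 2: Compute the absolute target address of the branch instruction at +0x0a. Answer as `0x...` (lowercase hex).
0x10a2

off 0x0a: read 2f fe as big → 0x2ffe
  op=0x2ffe>>12=0x2 ⇒ jsr (J)
  imm: (w>>0)&0xfff=0xffe (s12→-2) → #-2
  target = base 0x1098 + off 0x0a + 2 + imm -2 = 0x10a2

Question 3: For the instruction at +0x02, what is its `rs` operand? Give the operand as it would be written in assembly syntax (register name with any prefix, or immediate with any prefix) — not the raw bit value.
r3

[02] 93 00 → 0x9300
  op=0x9300>>12=0x9 ⇒ lsl (RR)
  rd: (w>>10)&0x3=0x0 → r0
  rs: (w>>8)&0x3=0x3 → r3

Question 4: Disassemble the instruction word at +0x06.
pop r0

[06] 10 00 → 0x1000
  opcode bits[15:12]=0x1: pop/R
  [11:10] rd=0 = r0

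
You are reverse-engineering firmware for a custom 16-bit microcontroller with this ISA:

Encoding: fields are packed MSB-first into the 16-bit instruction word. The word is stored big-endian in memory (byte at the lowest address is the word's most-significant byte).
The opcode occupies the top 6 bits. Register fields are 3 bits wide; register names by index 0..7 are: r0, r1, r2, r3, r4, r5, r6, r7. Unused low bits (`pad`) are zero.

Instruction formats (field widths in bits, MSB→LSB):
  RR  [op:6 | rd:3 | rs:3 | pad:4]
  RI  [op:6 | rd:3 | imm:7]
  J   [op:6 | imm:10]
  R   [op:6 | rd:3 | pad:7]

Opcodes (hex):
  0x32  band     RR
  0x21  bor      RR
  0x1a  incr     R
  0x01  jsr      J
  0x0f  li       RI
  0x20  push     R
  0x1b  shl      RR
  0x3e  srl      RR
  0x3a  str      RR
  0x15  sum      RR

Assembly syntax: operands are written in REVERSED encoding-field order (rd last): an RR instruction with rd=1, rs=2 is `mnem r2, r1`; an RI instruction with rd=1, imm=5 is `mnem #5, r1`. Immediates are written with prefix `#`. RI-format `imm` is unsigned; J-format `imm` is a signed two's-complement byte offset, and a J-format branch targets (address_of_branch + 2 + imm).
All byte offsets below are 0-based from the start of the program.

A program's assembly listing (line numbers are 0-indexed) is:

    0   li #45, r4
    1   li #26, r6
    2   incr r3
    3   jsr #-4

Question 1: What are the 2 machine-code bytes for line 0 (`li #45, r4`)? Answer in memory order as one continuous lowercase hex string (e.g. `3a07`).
3e2d

line 0 (li): pack op=0xf:6|rd=4:3|imm=45:7 = 0x3e2d; big→ 3e 2d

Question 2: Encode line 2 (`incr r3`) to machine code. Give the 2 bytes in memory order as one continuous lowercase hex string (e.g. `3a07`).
6980

line 2 (incr): pack op=0x1a:6|rd=3:3|pad=0:7 = 0x6980; big→ 69 80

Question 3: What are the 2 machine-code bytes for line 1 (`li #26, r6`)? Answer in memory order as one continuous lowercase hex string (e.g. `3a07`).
3f1a

L1: li op=0xf:6|rd=6:3|imm=26:7 ⇒ 0x3f1a ⇒ big 3f 1a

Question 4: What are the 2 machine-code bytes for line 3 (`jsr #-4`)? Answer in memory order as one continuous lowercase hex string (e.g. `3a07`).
07fc

3. jsr fields op=0x1:6|imm=-4:10 → word 07fch → 07 fc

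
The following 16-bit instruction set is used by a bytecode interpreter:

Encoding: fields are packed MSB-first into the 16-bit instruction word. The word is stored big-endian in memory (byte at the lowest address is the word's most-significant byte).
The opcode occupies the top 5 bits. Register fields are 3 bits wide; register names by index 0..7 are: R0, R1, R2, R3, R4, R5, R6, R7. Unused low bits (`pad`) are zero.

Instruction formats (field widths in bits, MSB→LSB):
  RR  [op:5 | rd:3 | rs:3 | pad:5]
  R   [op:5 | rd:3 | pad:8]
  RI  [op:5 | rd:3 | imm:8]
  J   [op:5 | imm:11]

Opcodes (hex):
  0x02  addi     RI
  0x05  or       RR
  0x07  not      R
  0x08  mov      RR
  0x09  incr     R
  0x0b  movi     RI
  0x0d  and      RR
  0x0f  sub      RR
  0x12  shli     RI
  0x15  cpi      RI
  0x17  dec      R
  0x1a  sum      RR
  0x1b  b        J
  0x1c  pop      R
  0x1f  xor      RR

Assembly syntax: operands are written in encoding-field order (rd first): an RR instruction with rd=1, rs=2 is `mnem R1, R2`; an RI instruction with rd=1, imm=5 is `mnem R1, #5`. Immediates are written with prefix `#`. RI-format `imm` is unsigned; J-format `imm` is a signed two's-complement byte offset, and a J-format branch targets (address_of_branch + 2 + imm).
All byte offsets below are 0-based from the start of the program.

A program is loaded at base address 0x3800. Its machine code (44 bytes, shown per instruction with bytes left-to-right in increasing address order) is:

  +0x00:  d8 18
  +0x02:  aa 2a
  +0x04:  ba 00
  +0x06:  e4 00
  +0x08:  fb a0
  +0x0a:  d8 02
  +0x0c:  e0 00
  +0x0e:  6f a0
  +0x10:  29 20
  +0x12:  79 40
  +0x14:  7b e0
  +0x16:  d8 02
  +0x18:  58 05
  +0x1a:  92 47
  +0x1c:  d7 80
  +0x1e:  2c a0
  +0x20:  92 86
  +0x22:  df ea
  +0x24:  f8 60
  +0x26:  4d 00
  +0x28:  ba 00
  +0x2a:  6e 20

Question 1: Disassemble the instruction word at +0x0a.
@+0a  big-endian(d8 02) = 0xd802
  op=0xd802>>11=0x1b ⇒ b (J)
  [10:0] imm=2 = #2

b #2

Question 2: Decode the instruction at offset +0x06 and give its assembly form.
off 0x06: read e4 00 as big → 0xe400
  op=0xe400>>11=0x1c ⇒ pop (R)
  [10:8] rd=4 = R4

pop R4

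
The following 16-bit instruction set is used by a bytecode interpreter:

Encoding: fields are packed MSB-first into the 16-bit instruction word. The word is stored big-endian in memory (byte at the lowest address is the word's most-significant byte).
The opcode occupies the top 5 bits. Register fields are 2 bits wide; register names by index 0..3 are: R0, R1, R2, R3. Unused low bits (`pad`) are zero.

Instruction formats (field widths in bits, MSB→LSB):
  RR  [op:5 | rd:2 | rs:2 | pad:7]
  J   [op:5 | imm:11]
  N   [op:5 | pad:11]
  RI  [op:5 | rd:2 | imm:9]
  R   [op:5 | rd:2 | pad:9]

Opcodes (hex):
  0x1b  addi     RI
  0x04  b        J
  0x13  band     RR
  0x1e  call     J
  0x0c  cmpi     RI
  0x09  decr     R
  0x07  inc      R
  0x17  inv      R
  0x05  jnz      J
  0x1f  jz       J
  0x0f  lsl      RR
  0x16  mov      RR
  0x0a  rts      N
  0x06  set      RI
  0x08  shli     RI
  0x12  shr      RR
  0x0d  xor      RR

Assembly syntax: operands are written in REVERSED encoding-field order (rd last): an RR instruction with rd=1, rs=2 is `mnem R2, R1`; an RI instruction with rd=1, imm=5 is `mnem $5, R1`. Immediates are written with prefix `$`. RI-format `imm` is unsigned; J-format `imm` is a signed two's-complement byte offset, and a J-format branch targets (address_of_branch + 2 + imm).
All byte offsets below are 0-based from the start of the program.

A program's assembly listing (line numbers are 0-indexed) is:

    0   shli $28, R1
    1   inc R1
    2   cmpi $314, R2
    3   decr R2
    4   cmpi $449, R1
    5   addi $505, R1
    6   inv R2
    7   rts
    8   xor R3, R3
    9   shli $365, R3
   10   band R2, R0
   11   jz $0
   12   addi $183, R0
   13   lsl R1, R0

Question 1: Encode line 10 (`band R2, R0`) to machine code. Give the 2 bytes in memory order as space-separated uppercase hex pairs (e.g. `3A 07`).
99 00

10. band fields op=0x13:5|rd=0:2|rs=2:2|pad=0:7 → word 9900h → 99 00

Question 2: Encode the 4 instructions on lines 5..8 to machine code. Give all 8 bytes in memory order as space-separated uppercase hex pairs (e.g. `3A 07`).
line 5 (addi): pack op=0x1b:5|rd=1:2|imm=505:9 = 0xdbf9; big→ db f9
line 6 (inv): pack op=0x17:5|rd=2:2|pad=0:9 = 0xbc00; big→ bc 00
line 7 (rts): pack op=0xa:5|pad=0:11 = 0x5000; big→ 50 00
line 8 (xor): pack op=0xd:5|rd=3:2|rs=3:2|pad=0:7 = 0x6f80; big→ 6f 80

DB F9 BC 00 50 00 6F 80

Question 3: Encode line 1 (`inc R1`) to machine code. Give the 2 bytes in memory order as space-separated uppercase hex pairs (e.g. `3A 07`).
3A 00

L1: inc op=0x7:5|rd=1:2|pad=0:9 ⇒ 0x3a00 ⇒ big 3a 00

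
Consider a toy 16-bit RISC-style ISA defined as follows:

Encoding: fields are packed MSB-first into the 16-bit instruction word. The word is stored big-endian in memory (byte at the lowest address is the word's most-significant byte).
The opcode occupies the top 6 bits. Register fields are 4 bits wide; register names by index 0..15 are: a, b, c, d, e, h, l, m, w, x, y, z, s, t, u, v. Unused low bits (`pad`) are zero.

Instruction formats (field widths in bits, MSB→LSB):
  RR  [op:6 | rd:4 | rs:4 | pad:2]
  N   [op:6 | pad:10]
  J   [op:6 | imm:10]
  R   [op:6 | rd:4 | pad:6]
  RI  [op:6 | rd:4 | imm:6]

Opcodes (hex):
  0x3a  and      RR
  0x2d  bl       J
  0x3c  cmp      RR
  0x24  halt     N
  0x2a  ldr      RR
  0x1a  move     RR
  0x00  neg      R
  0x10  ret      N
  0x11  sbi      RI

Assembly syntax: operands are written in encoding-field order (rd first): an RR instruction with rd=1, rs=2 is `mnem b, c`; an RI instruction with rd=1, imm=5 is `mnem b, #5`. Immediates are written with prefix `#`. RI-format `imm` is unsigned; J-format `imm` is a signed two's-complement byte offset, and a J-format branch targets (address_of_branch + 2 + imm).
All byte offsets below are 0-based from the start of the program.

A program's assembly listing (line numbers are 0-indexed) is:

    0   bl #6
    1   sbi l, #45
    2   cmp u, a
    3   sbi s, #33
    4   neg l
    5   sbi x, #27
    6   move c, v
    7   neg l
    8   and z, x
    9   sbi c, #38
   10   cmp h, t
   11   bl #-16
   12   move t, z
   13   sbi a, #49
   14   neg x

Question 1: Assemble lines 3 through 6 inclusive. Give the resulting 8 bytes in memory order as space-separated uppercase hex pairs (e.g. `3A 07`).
47 21 01 80 46 5B 68 BC

line 3 (sbi): pack op=0x11:6|rd=12:4|imm=33:6 = 0x4721; big→ 47 21
line 4 (neg): pack op=0x0:6|rd=6:4|pad=0:6 = 0x0180; big→ 01 80
line 5 (sbi): pack op=0x11:6|rd=9:4|imm=27:6 = 0x465b; big→ 46 5b
line 6 (move): pack op=0x1a:6|rd=2:4|rs=15:4|pad=0:2 = 0x68bc; big→ 68 bc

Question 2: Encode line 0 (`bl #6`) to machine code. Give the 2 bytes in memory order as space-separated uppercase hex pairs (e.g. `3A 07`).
B4 06

L0: bl op=0x2d:6|imm=6:10 ⇒ 0xb406 ⇒ big b4 06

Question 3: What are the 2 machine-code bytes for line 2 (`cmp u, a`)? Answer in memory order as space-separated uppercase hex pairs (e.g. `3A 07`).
F3 80

L2: cmp op=0x3c:6|rd=14:4|rs=0:4|pad=0:2 ⇒ 0xf380 ⇒ big f3 80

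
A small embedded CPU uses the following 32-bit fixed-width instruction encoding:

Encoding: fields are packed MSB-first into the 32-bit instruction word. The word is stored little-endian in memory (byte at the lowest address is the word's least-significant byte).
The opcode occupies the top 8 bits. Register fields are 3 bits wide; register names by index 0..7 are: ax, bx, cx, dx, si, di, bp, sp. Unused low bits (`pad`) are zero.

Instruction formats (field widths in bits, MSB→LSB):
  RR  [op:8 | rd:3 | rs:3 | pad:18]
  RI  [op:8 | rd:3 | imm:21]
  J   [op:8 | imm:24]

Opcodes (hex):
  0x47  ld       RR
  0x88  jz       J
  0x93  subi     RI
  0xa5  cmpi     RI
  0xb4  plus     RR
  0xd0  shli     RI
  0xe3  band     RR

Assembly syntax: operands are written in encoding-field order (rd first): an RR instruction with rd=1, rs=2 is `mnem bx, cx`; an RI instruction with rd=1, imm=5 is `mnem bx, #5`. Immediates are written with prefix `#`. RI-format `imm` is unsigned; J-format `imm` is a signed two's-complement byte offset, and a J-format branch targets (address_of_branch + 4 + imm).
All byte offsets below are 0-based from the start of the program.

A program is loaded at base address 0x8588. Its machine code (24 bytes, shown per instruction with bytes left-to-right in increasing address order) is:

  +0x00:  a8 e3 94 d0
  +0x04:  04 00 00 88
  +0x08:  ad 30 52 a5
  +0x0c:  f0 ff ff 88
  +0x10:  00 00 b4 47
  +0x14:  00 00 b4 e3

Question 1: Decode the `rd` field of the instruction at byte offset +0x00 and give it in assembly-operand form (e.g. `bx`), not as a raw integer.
@+00  little-endian(a8 e3 94 d0) = 0xd094e3a8
  op=0xd094e3a8>>24=0xd0 ⇒ shli (RI)
  rd: (w>>21)&0x7=0x4 → si
  imm: (w>>0)&0x1fffff=0x14e3a8 → #1369000

si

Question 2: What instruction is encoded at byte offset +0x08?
cmpi cx, #1192109

off 0x08: read ad 30 52 a5 as little → 0xa55230ad
  top 8b → 0xa5 → cmpi [RI]
  [23:21] rd=2 = cx
  [20:0] imm=1192109 = #1192109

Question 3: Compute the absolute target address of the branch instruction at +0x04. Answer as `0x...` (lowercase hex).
+0x04: 04 00 00 88 ⇒ word 0x88000004 (little)
  opcode bits[31:24]=0x88: jz/J
  [23:0] imm=4 = #4
  target = base 0x8588 + off 0x04 + 4 + imm 4 = 0x8594

0x8594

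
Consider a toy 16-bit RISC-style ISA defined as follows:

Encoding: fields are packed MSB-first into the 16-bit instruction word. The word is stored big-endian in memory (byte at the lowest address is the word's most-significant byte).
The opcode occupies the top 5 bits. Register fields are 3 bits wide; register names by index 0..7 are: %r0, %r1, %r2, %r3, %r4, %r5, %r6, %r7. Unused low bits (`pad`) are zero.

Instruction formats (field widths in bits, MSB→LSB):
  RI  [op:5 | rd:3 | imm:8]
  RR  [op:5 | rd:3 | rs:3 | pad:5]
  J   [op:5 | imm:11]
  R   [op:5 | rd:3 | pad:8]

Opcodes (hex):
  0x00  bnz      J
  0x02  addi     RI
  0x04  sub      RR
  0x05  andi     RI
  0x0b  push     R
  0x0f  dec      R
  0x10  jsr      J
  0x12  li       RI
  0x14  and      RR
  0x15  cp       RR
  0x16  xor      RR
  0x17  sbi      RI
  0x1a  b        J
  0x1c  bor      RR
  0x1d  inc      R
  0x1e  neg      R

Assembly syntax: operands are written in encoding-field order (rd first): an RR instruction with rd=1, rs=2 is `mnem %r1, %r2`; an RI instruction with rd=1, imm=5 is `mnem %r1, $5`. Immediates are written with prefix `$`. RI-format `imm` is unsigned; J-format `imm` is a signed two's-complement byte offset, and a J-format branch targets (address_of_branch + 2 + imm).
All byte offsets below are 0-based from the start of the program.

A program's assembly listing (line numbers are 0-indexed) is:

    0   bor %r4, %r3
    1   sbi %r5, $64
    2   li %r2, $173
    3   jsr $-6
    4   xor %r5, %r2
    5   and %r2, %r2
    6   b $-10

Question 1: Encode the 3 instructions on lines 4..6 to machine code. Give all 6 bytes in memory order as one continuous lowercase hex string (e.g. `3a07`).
b540a240d7f6

L4: xor op=0x16:5|rd=5:3|rs=2:3|pad=0:5 ⇒ 0xb540 ⇒ big b5 40
L5: and op=0x14:5|rd=2:3|rs=2:3|pad=0:5 ⇒ 0xa240 ⇒ big a2 40
L6: b op=0x1a:5|imm=-10:11 ⇒ 0xd7f6 ⇒ big d7 f6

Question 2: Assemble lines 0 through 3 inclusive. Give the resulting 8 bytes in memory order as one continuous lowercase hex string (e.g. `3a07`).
e460bd4092ad87fa

line 0 (bor): pack op=0x1c:5|rd=4:3|rs=3:3|pad=0:5 = 0xe460; big→ e4 60
line 1 (sbi): pack op=0x17:5|rd=5:3|imm=64:8 = 0xbd40; big→ bd 40
line 2 (li): pack op=0x12:5|rd=2:3|imm=173:8 = 0x92ad; big→ 92 ad
line 3 (jsr): pack op=0x10:5|imm=-6:11 = 0x87fa; big→ 87 fa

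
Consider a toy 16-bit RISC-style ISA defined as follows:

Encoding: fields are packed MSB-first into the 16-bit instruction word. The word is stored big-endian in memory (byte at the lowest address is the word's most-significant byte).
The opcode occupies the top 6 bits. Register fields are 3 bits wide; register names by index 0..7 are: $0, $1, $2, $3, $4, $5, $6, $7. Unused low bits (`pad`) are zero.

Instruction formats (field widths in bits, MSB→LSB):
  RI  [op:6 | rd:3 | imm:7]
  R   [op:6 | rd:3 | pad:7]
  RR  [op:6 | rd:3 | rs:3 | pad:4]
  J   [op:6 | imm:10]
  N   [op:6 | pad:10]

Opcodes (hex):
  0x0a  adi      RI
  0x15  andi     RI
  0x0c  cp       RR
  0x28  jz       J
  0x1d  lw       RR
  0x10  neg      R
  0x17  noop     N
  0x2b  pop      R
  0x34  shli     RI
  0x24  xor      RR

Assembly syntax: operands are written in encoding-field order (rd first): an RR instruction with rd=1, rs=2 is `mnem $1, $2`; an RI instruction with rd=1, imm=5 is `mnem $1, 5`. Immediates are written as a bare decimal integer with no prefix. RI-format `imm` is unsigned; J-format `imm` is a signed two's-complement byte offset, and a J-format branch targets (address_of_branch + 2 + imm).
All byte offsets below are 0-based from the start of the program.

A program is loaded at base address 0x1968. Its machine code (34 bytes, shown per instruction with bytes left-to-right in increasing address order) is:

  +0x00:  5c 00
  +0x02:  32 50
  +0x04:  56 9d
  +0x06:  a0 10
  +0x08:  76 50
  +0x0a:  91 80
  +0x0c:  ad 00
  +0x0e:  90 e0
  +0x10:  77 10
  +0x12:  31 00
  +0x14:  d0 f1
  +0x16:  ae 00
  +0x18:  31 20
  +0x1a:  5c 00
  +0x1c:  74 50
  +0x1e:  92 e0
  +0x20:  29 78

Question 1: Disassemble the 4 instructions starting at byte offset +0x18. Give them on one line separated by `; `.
+0x18: 31 20 ⇒ word 0x3120 (big)
  top 6b → 0xc → cp [RR]
  rd@[9:7]=0x2 ⇒ $2
  rs@[6:4]=0x2 ⇒ $2
+0x1a: 5c 00 ⇒ word 0x5c00 (big)
  top 6b → 0x17 → noop [N]
+0x1c: 74 50 ⇒ word 0x7450 (big)
  top 6b → 0x1d → lw [RR]
  rd@[9:7]=0x0 ⇒ $0
  rs@[6:4]=0x5 ⇒ $5
+0x1e: 92 e0 ⇒ word 0x92e0 (big)
  top 6b → 0x24 → xor [RR]
  rd@[9:7]=0x5 ⇒ $5
  rs@[6:4]=0x6 ⇒ $6

cp $2, $2; noop; lw $0, $5; xor $5, $6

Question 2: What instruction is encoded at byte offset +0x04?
@+04  big-endian(56 9d) = 0x569d
  opcode bits[15:10]=0x15: andi/RI
  rd: (w>>7)&0x7=0x5 → $5
  imm: (w>>0)&0x7f=0x1d → 29

andi $5, 29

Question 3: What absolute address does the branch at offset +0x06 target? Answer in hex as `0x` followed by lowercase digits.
0x1980

+0x06: a0 10 ⇒ word 0xa010 (big)
  opcode bits[15:10]=0x28: jz/J
  imm: (w>>0)&0x3ff=0x10 → 16
  target = base 0x1968 + off 0x06 + 2 + imm 16 = 0x1980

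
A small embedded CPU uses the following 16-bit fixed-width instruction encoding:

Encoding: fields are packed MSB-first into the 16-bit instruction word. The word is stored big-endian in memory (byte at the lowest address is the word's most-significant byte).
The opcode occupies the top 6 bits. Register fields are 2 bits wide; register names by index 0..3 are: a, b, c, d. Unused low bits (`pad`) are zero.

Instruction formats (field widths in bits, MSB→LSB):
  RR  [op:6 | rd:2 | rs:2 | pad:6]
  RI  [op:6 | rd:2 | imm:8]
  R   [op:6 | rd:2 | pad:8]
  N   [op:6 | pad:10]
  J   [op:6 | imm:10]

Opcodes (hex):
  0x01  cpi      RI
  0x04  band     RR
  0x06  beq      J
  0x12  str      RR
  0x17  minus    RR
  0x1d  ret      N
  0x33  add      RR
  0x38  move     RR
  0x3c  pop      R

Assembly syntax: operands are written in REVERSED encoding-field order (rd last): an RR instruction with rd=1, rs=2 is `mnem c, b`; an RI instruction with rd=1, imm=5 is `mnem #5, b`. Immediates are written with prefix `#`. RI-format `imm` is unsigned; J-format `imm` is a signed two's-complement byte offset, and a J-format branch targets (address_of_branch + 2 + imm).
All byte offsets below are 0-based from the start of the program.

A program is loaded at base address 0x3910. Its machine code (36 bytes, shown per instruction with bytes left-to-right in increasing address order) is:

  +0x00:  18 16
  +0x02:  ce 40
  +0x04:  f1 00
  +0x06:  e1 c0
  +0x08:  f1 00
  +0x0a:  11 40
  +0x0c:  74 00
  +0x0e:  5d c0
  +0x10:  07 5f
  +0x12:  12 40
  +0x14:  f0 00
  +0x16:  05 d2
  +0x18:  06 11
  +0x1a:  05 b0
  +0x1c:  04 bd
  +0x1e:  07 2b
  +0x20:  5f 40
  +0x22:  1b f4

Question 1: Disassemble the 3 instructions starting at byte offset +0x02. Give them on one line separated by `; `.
add b, c; pop b; move d, b

off 0x02: read ce 40 as big → 0xce40
  top 6b → 0x33 → add [RR]
  [9:8] rd=2 = c
  [7:6] rs=1 = b
off 0x04: read f1 00 as big → 0xf100
  top 6b → 0x3c → pop [R]
  [9:8] rd=1 = b
off 0x06: read e1 c0 as big → 0xe1c0
  top 6b → 0x38 → move [RR]
  [9:8] rd=1 = b
  [7:6] rs=3 = d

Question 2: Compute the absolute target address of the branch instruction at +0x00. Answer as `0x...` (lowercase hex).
0x3928

[00] 18 16 → 0x1816
  opcode bits[15:10]=0x6: beq/J
  imm: (w>>0)&0x3ff=0x16 → #22
  target = base 0x3910 + off 0x00 + 2 + imm 22 = 0x3928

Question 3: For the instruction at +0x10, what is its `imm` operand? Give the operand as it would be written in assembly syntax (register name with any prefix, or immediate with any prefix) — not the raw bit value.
@+10  big-endian(07 5f) = 0x075f
  opcode bits[15:10]=0x1: cpi/RI
  rd@[9:8]=0x3 ⇒ d
  imm@[7:0]=0x5f ⇒ #95

#95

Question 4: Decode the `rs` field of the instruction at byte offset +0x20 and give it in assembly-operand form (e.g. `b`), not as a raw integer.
b

off 0x20: read 5f 40 as big → 0x5f40
  op=0x5f40>>10=0x17 ⇒ minus (RR)
  rd: (w>>8)&0x3=0x3 → d
  rs: (w>>6)&0x3=0x1 → b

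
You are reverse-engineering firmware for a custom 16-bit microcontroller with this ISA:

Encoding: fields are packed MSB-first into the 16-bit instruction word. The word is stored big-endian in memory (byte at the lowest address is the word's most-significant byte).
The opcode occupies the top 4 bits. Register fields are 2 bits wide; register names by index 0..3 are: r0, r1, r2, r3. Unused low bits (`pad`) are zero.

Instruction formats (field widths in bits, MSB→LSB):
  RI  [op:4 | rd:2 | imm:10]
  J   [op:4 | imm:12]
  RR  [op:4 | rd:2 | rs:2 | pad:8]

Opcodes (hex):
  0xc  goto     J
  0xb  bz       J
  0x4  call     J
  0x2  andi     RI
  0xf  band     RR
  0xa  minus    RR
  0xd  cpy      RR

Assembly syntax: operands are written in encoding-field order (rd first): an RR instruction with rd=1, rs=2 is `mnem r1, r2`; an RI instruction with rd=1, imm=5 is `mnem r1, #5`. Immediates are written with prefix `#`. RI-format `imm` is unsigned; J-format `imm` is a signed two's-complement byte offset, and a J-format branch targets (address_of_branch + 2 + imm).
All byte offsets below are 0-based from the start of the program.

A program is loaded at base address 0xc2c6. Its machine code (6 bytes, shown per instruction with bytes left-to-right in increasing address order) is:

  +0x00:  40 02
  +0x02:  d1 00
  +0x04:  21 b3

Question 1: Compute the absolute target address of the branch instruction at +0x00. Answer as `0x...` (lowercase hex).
off 0x00: read 40 02 as big → 0x4002
  top 4b → 0x4 → call [J]
  imm@[11:0]=0x2 ⇒ #2
  target = base 0xc2c6 + off 0x00 + 2 + imm 2 = 0xc2ca

0xc2ca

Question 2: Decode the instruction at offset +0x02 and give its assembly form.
cpy r0, r1

@+02  big-endian(d1 00) = 0xd100
  top 4b → 0xd → cpy [RR]
  [11:10] rd=0 = r0
  [9:8] rs=1 = r1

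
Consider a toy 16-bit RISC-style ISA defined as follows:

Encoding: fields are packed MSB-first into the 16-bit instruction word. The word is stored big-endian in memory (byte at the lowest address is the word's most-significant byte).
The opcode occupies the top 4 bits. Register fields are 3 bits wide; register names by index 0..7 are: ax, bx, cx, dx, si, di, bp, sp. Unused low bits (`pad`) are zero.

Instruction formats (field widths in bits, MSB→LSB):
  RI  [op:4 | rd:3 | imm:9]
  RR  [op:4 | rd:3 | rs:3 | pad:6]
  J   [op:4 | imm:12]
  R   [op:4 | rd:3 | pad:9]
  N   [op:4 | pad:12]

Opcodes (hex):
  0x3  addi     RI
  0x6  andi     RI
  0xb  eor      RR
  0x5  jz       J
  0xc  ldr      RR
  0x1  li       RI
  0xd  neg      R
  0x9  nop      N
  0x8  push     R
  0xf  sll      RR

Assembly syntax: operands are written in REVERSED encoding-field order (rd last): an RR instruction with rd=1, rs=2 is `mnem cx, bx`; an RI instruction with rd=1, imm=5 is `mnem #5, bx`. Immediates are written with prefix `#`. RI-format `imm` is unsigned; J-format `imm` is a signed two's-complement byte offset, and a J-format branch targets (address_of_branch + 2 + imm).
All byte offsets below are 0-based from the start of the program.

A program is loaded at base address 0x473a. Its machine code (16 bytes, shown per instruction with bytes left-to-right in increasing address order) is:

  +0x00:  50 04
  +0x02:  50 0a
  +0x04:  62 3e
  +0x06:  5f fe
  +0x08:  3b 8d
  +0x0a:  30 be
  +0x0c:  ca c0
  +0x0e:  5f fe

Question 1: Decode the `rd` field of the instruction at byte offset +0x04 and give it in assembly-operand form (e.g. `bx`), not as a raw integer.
+0x04: 62 3e ⇒ word 0x623e (big)
  op=0x623e>>12=0x6 ⇒ andi (RI)
  [11:9] rd=1 = bx
  [8:0] imm=62 = #62

bx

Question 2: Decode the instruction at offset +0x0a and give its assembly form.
addi #190, ax

@+0a  big-endian(30 be) = 0x30be
  top 4b → 0x3 → addi [RI]
  rd@[11:9]=0x0 ⇒ ax
  imm@[8:0]=0xbe ⇒ #190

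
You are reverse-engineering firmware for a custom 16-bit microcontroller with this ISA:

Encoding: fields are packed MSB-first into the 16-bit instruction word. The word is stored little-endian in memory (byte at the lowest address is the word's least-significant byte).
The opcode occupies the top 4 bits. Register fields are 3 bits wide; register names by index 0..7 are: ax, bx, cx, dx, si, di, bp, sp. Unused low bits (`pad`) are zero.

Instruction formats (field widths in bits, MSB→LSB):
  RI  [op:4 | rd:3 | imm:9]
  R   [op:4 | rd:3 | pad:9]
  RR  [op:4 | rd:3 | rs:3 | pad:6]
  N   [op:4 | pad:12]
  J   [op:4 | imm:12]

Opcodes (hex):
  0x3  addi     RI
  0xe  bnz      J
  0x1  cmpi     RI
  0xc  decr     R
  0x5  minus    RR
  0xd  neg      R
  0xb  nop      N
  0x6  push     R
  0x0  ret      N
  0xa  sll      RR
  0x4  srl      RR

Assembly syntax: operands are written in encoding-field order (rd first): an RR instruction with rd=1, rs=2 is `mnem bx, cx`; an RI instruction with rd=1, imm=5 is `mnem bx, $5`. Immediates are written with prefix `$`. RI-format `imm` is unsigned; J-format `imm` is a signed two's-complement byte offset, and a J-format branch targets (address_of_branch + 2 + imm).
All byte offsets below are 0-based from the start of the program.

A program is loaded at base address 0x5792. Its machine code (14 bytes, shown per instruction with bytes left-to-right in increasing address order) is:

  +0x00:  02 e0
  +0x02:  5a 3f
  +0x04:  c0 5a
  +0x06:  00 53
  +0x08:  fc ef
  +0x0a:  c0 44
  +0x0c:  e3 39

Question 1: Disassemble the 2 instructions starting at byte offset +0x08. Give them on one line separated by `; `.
+0x08: fc ef ⇒ word 0xeffc (little)
  op=0xeffc>>12=0xe ⇒ bnz (J)
  [11:0] imm=4092 (s12→-4) = $-4
+0x0a: c0 44 ⇒ word 0x44c0 (little)
  op=0x44c0>>12=0x4 ⇒ srl (RR)
  [11:9] rd=2 = cx
  [8:6] rs=3 = dx

bnz $-4; srl cx, dx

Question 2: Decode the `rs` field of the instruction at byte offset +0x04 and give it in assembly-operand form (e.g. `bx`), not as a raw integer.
dx

+0x04: c0 5a ⇒ word 0x5ac0 (little)
  opcode bits[15:12]=0x5: minus/RR
  rd@[11:9]=0x5 ⇒ di
  rs@[8:6]=0x3 ⇒ dx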